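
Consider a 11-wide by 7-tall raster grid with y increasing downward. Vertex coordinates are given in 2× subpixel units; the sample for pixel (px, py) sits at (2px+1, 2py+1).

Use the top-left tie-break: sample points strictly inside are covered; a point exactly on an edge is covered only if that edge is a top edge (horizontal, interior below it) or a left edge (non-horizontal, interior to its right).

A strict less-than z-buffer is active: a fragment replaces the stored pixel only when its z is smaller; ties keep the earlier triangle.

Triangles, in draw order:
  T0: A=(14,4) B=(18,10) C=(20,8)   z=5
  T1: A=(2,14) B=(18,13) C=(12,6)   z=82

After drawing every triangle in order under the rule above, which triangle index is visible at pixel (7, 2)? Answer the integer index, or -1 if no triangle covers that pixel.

T0:
  2·area = 20  (B↔C swapped to make it positive)
  edge (14, 4)→(20, 8): d=(6,4) right/bottom  bias=-1
  edge (20, 8)→(18, 10): d=(-2,2) right/bottom  bias=-1
  edge (18, 10)→(14, 4): d=(-4,-6) top-left  bias=+0
    (7,2)@(15, 5): e=[2,16,2] → #
    (8,2)@(17, 5): e=[-6,12,14] → ·
    (7,3)@(15, 7): e=[14,12,-6] → ·
    (8,3)@(17, 7): e=[6,8,6] → #
    (9,3)@(19, 7): e=[-2,4,18] → ·
    (10,3)@(21, 7): e=[-10,0,30] → ·  [on edge]
    (8,4)@(17, 9): e=[18,4,-2] → ·
    (9,4)@(19, 9): e=[10,0,10] → ·  [on edge]
    (8,5)@(17, 11): e=[30,0,-10] → ·  [on edge]
    (7,6)@(15, 13): e=[50,0,-30] → ·  [on edge]
  covered (2 px):
    · · · · · · · · · · ·
    · · · · · · · · · · ·
    · · · · · · · # · · ·
    · · · · · · · · # · ·
    · · · · · · · · · · ·
    · · · · · · · · · · ·
    · · · · · · · · · · ·
T1:
  2·area = 118  (B↔C swapped to make it positive)
  edge (2, 14)→(12, 6): d=(10,-8) top-left  bias=+0
  edge (12, 6)→(18, 13): d=(6,7) right/bottom  bias=-1
  edge (18, 13)→(2, 14): d=(-16,1) right/bottom  bias=-1
    (5,3)@(11, 7): e=[2,13,103] → #
    (6,3)@(13, 7): e=[18,-1,101] → ·
    (4,4)@(9, 9): e=[6,39,73] → #
    (6,4)@(13, 9): e=[38,11,69] → #
    (7,4)@(15, 9): e=[54,-3,67] → ·
    (3,5)@(7, 11): e=[10,65,43] → #
    (7,5)@(15, 11): e=[74,9,35] → #
    (8,5)@(17, 11): e=[90,-5,33] → ·
    (2,6)@(5, 13): e=[14,91,13] → #
    (8,6)@(17, 13): e=[110,7,1] → #
    (9,6)@(19, 13): e=[126,-7,-1] → ·
  covered (16 px):
    · · · · · · · · · · ·
    · · · · · · · · · · ·
    · · · · · · · · · · ·
    · · · · · # · · · · ·
    · · · · # # # · · · ·
    · · · # # # # # · · ·
    · · # # # # # # # · ·

Z-buffer (winner per pixel, '.' = empty):
  . . . . . . . . . . .
  . . . . . . . . . . .
  . . . . . . . 0 . . .
  . . . . . 1 . . 0 . .
  . . . . 1 1 1 . . . .
  . . . 1 1 1 1 1 . . .
  . . 1 1 1 1 1 1 1 . .

Answer: 0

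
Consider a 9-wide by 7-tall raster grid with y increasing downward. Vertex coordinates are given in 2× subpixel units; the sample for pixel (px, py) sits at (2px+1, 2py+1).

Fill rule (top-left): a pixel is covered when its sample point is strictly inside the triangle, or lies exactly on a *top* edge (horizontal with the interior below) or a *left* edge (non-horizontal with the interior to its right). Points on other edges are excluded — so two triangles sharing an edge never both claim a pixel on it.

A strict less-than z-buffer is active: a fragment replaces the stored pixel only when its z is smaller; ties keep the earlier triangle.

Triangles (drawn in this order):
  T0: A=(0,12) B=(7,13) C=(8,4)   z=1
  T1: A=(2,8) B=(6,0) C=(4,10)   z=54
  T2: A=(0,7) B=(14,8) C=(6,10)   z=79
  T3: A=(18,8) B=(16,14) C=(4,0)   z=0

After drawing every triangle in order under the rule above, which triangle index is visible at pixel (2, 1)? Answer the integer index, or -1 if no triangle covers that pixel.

T0:
  2·area = 64  (B↔C swapped to make it positive)
  edge (0, 12)→(8, 4): d=(8,-8) top-left  bias=+0
  edge (8, 4)→(7, 13): d=(-1,9) right/bottom  bias=-1
  edge (7, 13)→(0, 12): d=(-7,-1) top-left  bias=+0
    (5,0)@(11, 1): e=[0,-24,88] → ·  [on edge]
    (4,1)@(9, 3): e=[0,-8,72] → ·  [on edge]
    (3,2)@(7, 5): e=[0,8,56] → █  [on edge]
    (4,2)@(9, 5): e=[16,-10,58] → ·
    (2,3)@(5, 7): e=[0,24,40] → █  [on edge]
    (4,3)@(9, 7): e=[32,-12,44] → ·
    (1,4)@(3, 9): e=[0,40,24] → █  [on edge]
    (4,4)@(9, 9): e=[48,-14,30] → ·
    (0,5)@(1, 11): e=[0,56,8] → █  [on edge]
    (4,5)@(9, 11): e=[64,-16,16] → ·
    (0,6)@(1, 13): e=[16,54,-6] → ·
    (1,6)@(3, 13): e=[32,36,-4] → ·
    (3,6)@(7, 13): e=[64,0,0] → ·  [on edge]
  covered (10 px):
    · · · · · · · · ·
    · · · · · · · · ·
    · · · █ · · · · ·
    · · █ █ · · · · ·
    · █ █ █ · · · · ·
    █ █ █ █ · · · · ·
    · · · · · · · · ·
T1:
  2·area = 24
  edge (2, 8)→(6, 0): d=(4,-8) top-left  bias=+0
  edge (6, 0)→(4, 10): d=(-2,10) right/bottom  bias=-1
  edge (4, 10)→(2, 8): d=(-2,-2) top-left  bias=+0
    (2,1)@(5, 3): e=[4,4,16] → █
    (3,1)@(7, 3): e=[20,-16,20] → ·
    (2,2)@(5, 5): e=[12,0,12] → ·  [on edge]
    (0,3)@(1, 7): e=[-12,36,0] → ·  [on edge]
    (1,3)@(3, 7): e=[4,16,4] → █
    (2,3)@(5, 7): e=[20,-4,8] → ·
    (1,4)@(3, 9): e=[12,12,0] → █  [on edge]
    (2,4)@(5, 9): e=[28,-8,4] → ·
    (1,5)@(3, 11): e=[20,8,-4] → ·
    (2,5)@(5, 11): e=[36,-12,0] → ·  [on edge]
    (3,6)@(7, 13): e=[60,-36,0] → ·  [on edge]
  covered (3 px):
    · · · · · · · · ·
    · · █ · · · · · ·
    · · · · · · · · ·
    · █ · · · · · · ·
    · █ · · · · · · ·
    · · · · · · · · ·
    · · · · · · · · ·
T2:
  2·area = 36
  edge (0, 7)→(14, 8): d=(14,1) right/bottom  bias=-1
  edge (14, 8)→(6, 10): d=(-8,2) right/bottom  bias=-1
  edge (6, 10)→(0, 7): d=(-6,-3) top-left  bias=+0
    (2,4)@(5, 9): e=[23,10,3] → █
    (3,4)@(7, 9): e=[21,6,9] → █
    (4,4)@(9, 9): e=[19,2,15] → █
    (5,4)@(11, 9): e=[17,-2,21] → ·
    (2,5)@(5, 11): e=[51,-6,-9] → ·
    (3,5)@(7, 11): e=[49,-10,-3] → ·
    (4,5)@(9, 11): e=[47,-14,3] → ·
  covered (3 px):
    · · · · · · · · ·
    · · · · · · · · ·
    · · · · · · · · ·
    · · · · · · · · ·
    · · █ █ █ · · · ·
    · · · · · · · · ·
    · · · · · · · · ·
T3:
  2·area = 100
  edge (18, 8)→(16, 14): d=(-2,6) right/bottom  bias=-1
  edge (16, 14)→(4, 0): d=(-12,-14) top-left  bias=+0
  edge (4, 0)→(18, 8): d=(14,8) right/bottom  bias=-1
    (2,0)@(5, 1): e=[92,2,6] → █
    (3,0)@(7, 1): e=[80,30,-10] → ·
    (2,1)@(5, 3): e=[88,-22,34] → ·
    (3,1)@(7, 3): e=[76,6,18] → █
    (4,1)@(9, 3): e=[64,34,2] → █
    (5,1)@(11, 3): e=[52,62,-14] → ·
    (3,2)@(7, 5): e=[72,-18,46] → ·
    (4,2)@(9, 5): e=[60,10,30] → █
    (5,2)@(11, 5): e=[48,38,14] → █
    (6,2)@(13, 5): e=[36,66,-2] → ·
    (4,3)@(9, 7): e=[56,-14,58] → ·
    (5,3)@(11, 7): e=[44,14,42] → █
    (8,5)@(17, 11): e=[0,50,50] → ·  [on edge]
  covered (12 px):
    · · █ · · · · · ·
    · · · █ █ · · · ·
    · · · · █ █ · · ·
    · · · · · █ █ █ ·
    · · · · · · █ █ █
    · · · · · · · █ ·
    · · · · · · · · ·

Z-buffer (winner per pixel, '.' = empty):
  . . 3 . . . . . .
  . . 1 3 3 . . . .
  . . . 0 3 3 . . .
  . 1 0 0 . 3 3 3 .
  . 0 0 0 2 . 3 3 3
  0 0 0 0 . . . 3 .
  . . . . . . . . .

Result: 1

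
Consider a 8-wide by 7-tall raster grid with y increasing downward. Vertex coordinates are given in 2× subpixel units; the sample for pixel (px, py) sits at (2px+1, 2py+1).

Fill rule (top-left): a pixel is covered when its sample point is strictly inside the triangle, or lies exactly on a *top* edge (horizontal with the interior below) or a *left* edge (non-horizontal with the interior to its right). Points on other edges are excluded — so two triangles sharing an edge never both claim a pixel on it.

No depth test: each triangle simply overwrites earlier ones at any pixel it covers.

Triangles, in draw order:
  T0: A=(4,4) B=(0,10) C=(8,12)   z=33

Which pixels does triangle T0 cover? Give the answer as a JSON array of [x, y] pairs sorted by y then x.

T0:
  2·area = 56  (B↔C swapped to make it positive)
  edge (4, 4)→(8, 12): d=(4,8) right/bottom  bias=-1
  edge (8, 12)→(0, 10): d=(-8,-2) top-left  bias=+0
  edge (0, 10)→(4, 4): d=(4,-6) top-left  bias=+0
    (1,3)@(3, 7): e=[20,30,6] → █
    (2,3)@(5, 7): e=[4,34,18] → █
    (3,3)@(7, 7): e=[-12,38,30] → ·
    (0,4)@(1, 9): e=[44,10,2] → █
    (3,4)@(7, 9): e=[-4,22,38] → ·
    (0,5)@(1, 11): e=[52,-6,10] → ·
    (1,5)@(3, 11): e=[36,-2,22] → ·
    (2,5)@(5, 11): e=[20,2,34] → █
    (3,5)@(7, 11): e=[4,6,46] → █
    (4,5)@(9, 11): e=[-12,10,58] → ·
    (2,6)@(5, 13): e=[28,-14,42] → ·
    (3,6)@(7, 13): e=[12,-10,54] → ·
  covered (7 px):
    · · · · · · · ·
    · · · · · · · ·
    · · · · · · · ·
    · █ █ · · · · ·
    █ █ █ · · · · ·
    · · █ █ · · · ·
    · · · · · · · ·

Result: [[1,3],[2,3],[0,4],[1,4],[2,4],[2,5],[3,5]]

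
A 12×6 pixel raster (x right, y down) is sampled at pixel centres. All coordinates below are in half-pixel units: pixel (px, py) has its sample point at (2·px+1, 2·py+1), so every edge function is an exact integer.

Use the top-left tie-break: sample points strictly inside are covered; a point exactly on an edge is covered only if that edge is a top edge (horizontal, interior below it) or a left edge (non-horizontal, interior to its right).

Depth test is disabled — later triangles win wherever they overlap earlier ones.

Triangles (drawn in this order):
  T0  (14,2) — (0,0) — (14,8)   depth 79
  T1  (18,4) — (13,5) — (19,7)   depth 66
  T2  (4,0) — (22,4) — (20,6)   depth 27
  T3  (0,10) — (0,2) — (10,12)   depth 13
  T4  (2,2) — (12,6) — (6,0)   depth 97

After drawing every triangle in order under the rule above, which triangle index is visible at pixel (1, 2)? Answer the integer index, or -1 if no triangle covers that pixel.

T0:
  2·area = 84  (B↔C swapped to make it positive)
  edge (14, 2)→(14, 8): d=(0,6) right/bottom  bias=-1
  edge (14, 8)→(0, 0): d=(-14,-8) top-left  bias=+0
  edge (0, 0)→(14, 2): d=(14,2) right/bottom  bias=-1
    (1,0)@(3, 1): e=[66,10,8] → X
    (2,0)@(5, 1): e=[54,26,4] → X
    (3,0)@(7, 1): e=[42,42,0] → .  [on edge]
    (1,1)@(3, 3): e=[66,-18,36] → .
    (2,1)@(5, 3): e=[54,-2,32] → .
    (3,1)@(7, 3): e=[42,14,28] → X
    (4,1)@(9, 3): e=[30,30,24] → X
    (5,1)@(11, 3): e=[18,46,20] → X
    (6,1)@(13, 3): e=[6,62,16] → X
    (7,1)@(15, 3): e=[-6,78,12] → .
    (10,1)@(21, 3): e=[-42,126,0] → .  [on edge]
    (3,2)@(7, 5): e=[42,-14,56] → .
  covered (10 px):
    . X X . . . . . . . . .
    . . . X X X X . . . . .
    . . . . X X X . . . . .
    . . . . . . X . . . . .
    . . . . . . . . . . . .
    . . . . . . . . . . . .
T1:
  2·area = 16  (B↔C swapped to make it positive)
  edge (18, 4)→(19, 7): d=(1,3) right/bottom  bias=-1
  edge (19, 7)→(13, 5): d=(-6,-2) top-left  bias=+0
  edge (13, 5)→(18, 4): d=(5,-1) top-left  bias=+0
    (0,0)@(1, 1): e=[48,0,-32] → .  [on edge]
    (8,0)@(17, 1): e=[0,32,-16] → .  [on edge]
    (3,1)@(7, 3): e=[32,0,-16] → .  [on edge]
    (11,1)@(23, 3): e=[-16,32,0] → .  [on edge]
    (6,2)@(13, 5): e=[16,0,0] → X  [on edge]
    (7,2)@(15, 5): e=[10,4,2] → X
    (8,2)@(17, 5): e=[4,8,4] → X
    (9,2)@(19, 5): e=[-2,12,6] → .
    (1,3)@(3, 7): e=[48,-32,0] → .  [on edge]
    (6,3)@(13, 7): e=[18,-12,10] → .
    (7,3)@(15, 7): e=[12,-8,12] → .
    (8,3)@(17, 7): e=[6,-4,14] → .
    (9,3)@(19, 7): e=[0,0,16] → .  [on edge]
  covered (3 px):
    . . . . . . . . . . . .
    . . . . . . . . . . . .
    . . . . . . X X X . . .
    . . . . . . . . . . . .
    . . . . . . . . . . . .
    . . . . . . . . . . . .
T2:
  2·area = 44
  edge (4, 0)→(22, 4): d=(18,4) right/bottom  bias=-1
  edge (22, 4)→(20, 6): d=(-2,2) right/bottom  bias=-1
  edge (20, 6)→(4, 0): d=(-16,-6) top-left  bias=+0
    (3,0)@(7, 1): e=[6,36,2] → X
    (4,0)@(9, 1): e=[-2,32,14] → .
    (3,1)@(7, 3): e=[42,32,-30] → .
    (6,1)@(13, 3): e=[18,20,6] → X
    (7,1)@(15, 3): e=[10,16,18] → X
    (8,1)@(17, 3): e=[2,12,30] → X
    (9,1)@(19, 3): e=[-6,8,42] → .
    (11,1)@(23, 3): e=[-22,0,66] → .  [on edge]
    (6,2)@(13, 5): e=[54,16,-26] → .
    (7,2)@(15, 5): e=[46,12,-14] → .
    (8,2)@(17, 5): e=[38,8,-2] → .
    (9,2)@(19, 5): e=[30,4,10] → X
    (10,2)@(21, 5): e=[22,0,22] → .  [on edge]
    (9,3)@(19, 7): e=[66,0,-22] → .  [on edge]
    (8,4)@(17, 9): e=[110,0,-66] → .  [on edge]
    (7,5)@(15, 11): e=[154,0,-110] → .  [on edge]
  covered (5 px):
    . . . X . . . . . . . .
    . . . . . . X X X . . .
    . . . . . . . . . X . .
    . . . . . . . . . . . .
    . . . . . . . . . . . .
    . . . . . . . . . . . .
T3:
  2·area = 80
  edge (0, 10)→(0, 2): d=(0,-8) top-left  bias=+0
  edge (0, 2)→(10, 12): d=(10,10) right/bottom  bias=-1
  edge (10, 12)→(0, 10): d=(-10,-2) top-left  bias=+0
    (0,1)@(1, 3): e=[8,0,72] → .  [on edge]
    (0,2)@(1, 5): e=[8,20,52] → X
    (1,2)@(3, 5): e=[24,0,56] → .  [on edge]
    (0,3)@(1, 7): e=[8,40,32] → X
    (1,3)@(3, 7): e=[24,20,36] → X
    (2,3)@(5, 7): e=[40,0,40] → .  [on edge]
    (0,4)@(1, 9): e=[8,60,12] → X
    (2,4)@(5, 9): e=[40,20,20] → X
    (3,4)@(7, 9): e=[56,0,24] → .  [on edge]
    (0,5)@(1, 11): e=[8,80,-8] → .
    (1,5)@(3, 11): e=[24,60,-4] → .
    (2,5)@(5, 11): e=[40,40,0] → X  [on edge]
    (4,5)@(9, 11): e=[72,0,8] → .  [on edge]
  covered (8 px):
    . . . . . . . . . . . .
    . . . . . . . . . . . .
    X . . . . . . . . . . .
    X X . . . . . . . . . .
    X X X . . . . . . . . .
    . . X X . . . . . . . .
T4:
  2·area = 36  (B↔C swapped to make it positive)
  edge (2, 2)→(6, 0): d=(4,-2) top-left  bias=+0
  edge (6, 0)→(12, 6): d=(6,6) right/bottom  bias=-1
  edge (12, 6)→(2, 2): d=(-10,-4) top-left  bias=+0
    (2,0)@(5, 1): e=[2,12,22] → X
    (3,0)@(7, 1): e=[6,0,30] → .  [on edge]
    (2,1)@(5, 3): e=[10,24,2] → X
    (3,1)@(7, 3): e=[14,12,10] → X
    (4,1)@(9, 3): e=[18,0,18] → .  [on edge]
    (2,2)@(5, 5): e=[18,36,-18] → .
    (3,2)@(7, 5): e=[22,24,-10] → .
    (5,2)@(11, 5): e=[30,0,6] → .  [on edge]
    (6,3)@(13, 7): e=[42,0,-6] → .  [on edge]
    (7,4)@(15, 9): e=[54,0,-18] → .  [on edge]
    (8,5)@(17, 11): e=[66,0,-30] → .  [on edge]
  covered (3 px):
    . . X . . . . . . . . .
    . . X X . . . . . . . .
    . . . . . . . . . . . .
    . . . . . . . . . . . .
    . . . . . . . . . . . .
    . . . . . . . . . . . .

Z-buffer (winner per pixel, '.' = empty):
  . 0 4 2 . . . . . . . .
  . . 4 4 0 0 2 2 2 . . .
  3 . . . 0 0 1 1 1 2 . .
  3 3 . . . . 0 . . . . .
  3 3 3 . . . . . . . . .
  . . 3 3 . . . . . . . .

Final: -1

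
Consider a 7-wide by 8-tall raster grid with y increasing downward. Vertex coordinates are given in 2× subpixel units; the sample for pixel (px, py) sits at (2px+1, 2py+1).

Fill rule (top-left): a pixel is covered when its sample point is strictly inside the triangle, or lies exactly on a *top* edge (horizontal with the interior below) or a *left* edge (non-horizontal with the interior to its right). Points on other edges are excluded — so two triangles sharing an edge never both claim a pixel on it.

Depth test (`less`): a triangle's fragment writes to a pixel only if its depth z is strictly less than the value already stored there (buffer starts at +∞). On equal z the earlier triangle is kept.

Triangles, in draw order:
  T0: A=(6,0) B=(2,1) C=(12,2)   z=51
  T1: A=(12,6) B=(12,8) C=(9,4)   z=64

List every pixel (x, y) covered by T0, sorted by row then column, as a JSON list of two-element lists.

T0:
  2·area = 14  (B↔C swapped to make it positive)
  edge (6, 0)→(12, 2): d=(6,2) right/bottom  bias=-1
  edge (12, 2)→(2, 1): d=(-10,-1) top-left  bias=+0
  edge (2, 1)→(6, 0): d=(4,-1) top-left  bias=+0
    (1,0)@(3, 1): e=[12,1,1] → █
    (2,0)@(5, 1): e=[8,3,3] → █
    (3,0)@(7, 1): e=[4,5,5] → █
    (4,0)@(9, 1): e=[0,7,7] → ·  [on edge]
    (1,1)@(3, 3): e=[24,-19,9] → ·
    (2,1)@(5, 3): e=[20,-17,11] → ·
    (3,1)@(7, 3): e=[16,-15,13] → ·
  covered (3 px):
    · █ █ █ · · ·
    · · · · · · ·
    · · · · · · ·
    · · · · · · ·
    · · · · · · ·
    · · · · · · ·
    · · · · · · ·
    · · · · · · ·
T1:
  2·area = 6
  edge (12, 6)→(12, 8): d=(0,2) right/bottom  bias=-1
  edge (12, 8)→(9, 4): d=(-3,-4) top-left  bias=+0
  edge (9, 4)→(12, 6): d=(3,2) right/bottom  bias=-1
  covered (0 px):
    · · · · · · ·
    · · · · · · ·
    · · · · · · ·
    · · · · · · ·
    · · · · · · ·
    · · · · · · ·
    · · · · · · ·
    · · · · · · ·

Final: [[1,0],[2,0],[3,0]]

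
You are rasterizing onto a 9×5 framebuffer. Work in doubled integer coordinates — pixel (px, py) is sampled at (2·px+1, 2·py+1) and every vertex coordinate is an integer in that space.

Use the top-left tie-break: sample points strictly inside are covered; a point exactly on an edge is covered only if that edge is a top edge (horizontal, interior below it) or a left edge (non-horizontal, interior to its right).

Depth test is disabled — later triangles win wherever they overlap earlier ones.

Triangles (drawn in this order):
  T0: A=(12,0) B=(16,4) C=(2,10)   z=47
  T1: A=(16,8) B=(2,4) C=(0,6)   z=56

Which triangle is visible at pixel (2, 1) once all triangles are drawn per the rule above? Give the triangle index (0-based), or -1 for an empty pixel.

T0:
  2·area = 80
  edge (12, 0)→(16, 4): d=(4,4) right/bottom  bias=-1
  edge (16, 4)→(2, 10): d=(-14,6) right/bottom  bias=-1
  edge (2, 10)→(12, 0): d=(10,-10) top-left  bias=+0
    (5,0)@(11, 1): e=[8,72,0] → #  [on edge]
    (6,0)@(13, 1): e=[0,60,20] → ·  [on edge]
    (4,1)@(9, 3): e=[24,56,0] → #  [on edge]
    (6,1)@(13, 3): e=[8,32,40] → #
    (7,1)@(15, 3): e=[0,20,60] → ·  [on edge]
    (3,2)@(7, 5): e=[40,40,0] → #  [on edge]
    (7,2)@(15, 5): e=[8,-8,80] → ·
    (8,2)@(17, 5): e=[0,-20,100] → ·  [on edge]
    (2,3)@(5, 7): e=[56,24,0] → #  [on edge]
    (4,3)@(9, 7): e=[40,0,40] → ·  [on edge]
    (5,3)@(11, 7): e=[32,-12,60] → ·
    (6,3)@(13, 7): e=[24,-24,80] → ·
    (1,4)@(3, 9): e=[72,8,0] → #  [on edge]
  covered (11 px):
    · · · · · # · · ·
    · · · · # # # · ·
    · · · # # # # · ·
    · · # # · · · · ·
    · # · · · · · · ·
T1:
  2·area = 36  (B↔C swapped to make it positive)
  edge (16, 8)→(0, 6): d=(-16,-2) top-left  bias=+0
  edge (0, 6)→(2, 4): d=(2,-2) top-left  bias=+0
  edge (2, 4)→(16, 8): d=(14,4) right/bottom  bias=-1
    (2,0)@(5, 1): e=[90,0,-54] → ·  [on edge]
    (1,1)@(3, 3): e=[54,0,-18] → ·  [on edge]
    (0,2)@(1, 5): e=[18,0,18] → #  [on edge]
    (1,2)@(3, 5): e=[22,4,10] → #
    (2,2)@(5, 5): e=[26,8,2] → #
    (3,2)@(7, 5): e=[30,12,-6] → ·
    (0,3)@(1, 7): e=[-14,4,46] → ·
    (1,3)@(3, 7): e=[-10,8,38] → ·
    (2,3)@(5, 7): e=[-6,12,30] → ·
    (4,3)@(9, 7): e=[2,20,14] → #
    (5,3)@(11, 7): e=[6,24,6] → #
    (6,3)@(13, 7): e=[10,28,-2] → ·
  covered (5 px):
    · · · · · · · · ·
    · · · · · · · · ·
    # # # · · · · · ·
    · · · · # # · · ·
    · · · · · · · · ·

Z-buffer (winner per pixel, '.' = empty):
  . . . . . 0 . . .
  . . . . 0 0 0 . .
  1 1 1 0 0 0 0 . .
  . . 0 0 1 1 . . .
  . 0 . . . . . . .

Answer: -1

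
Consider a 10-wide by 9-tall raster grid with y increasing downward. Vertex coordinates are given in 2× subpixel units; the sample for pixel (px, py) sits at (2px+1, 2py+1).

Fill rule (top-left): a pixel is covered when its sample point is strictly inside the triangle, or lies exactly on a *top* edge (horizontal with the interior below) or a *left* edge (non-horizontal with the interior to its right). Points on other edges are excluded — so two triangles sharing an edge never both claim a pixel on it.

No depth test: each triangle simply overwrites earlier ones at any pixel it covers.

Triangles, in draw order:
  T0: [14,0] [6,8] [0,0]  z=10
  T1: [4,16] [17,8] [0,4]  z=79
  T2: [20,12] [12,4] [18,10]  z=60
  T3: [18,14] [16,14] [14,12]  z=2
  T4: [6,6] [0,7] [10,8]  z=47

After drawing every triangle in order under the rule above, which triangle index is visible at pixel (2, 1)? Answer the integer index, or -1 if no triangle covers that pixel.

T0:
  2·area = 112
  edge (14, 0)→(6, 8): d=(-8,8) right/bottom  bias=-1
  edge (6, 8)→(0, 0): d=(-6,-8) top-left  bias=+0
  edge (0, 0)→(14, 0): d=(14,0) top-left  bias=+0
    (0,0)@(1, 1): e=[96,2,14] → X
    (1,0)@(3, 1): e=[80,18,14] → X
    (2,0)@(5, 1): e=[64,34,14] → X
    (3,0)@(7, 1): e=[48,50,14] → X
    (4,0)@(9, 1): e=[32,66,14] → X
    (5,0)@(11, 1): e=[16,82,14] → X
    (6,0)@(13, 1): e=[0,98,14] → .  [on edge]
    (0,1)@(1, 3): e=[80,-10,42] → .
    (1,1)@(3, 3): e=[64,6,42] → X
    (5,1)@(11, 3): e=[0,70,42] → .  [on edge]
    (1,2)@(3, 5): e=[48,-6,70] → .
    (2,2)@(5, 5): e=[32,10,70] → X
    (4,2)@(9, 5): e=[0,42,70] → .  [on edge]
    (3,3)@(7, 7): e=[0,14,98] → .  [on edge]
    (2,4)@(5, 9): e=[0,-14,126] → .  [on edge]
    (1,5)@(3, 11): e=[0,-42,154] → .  [on edge]
    (0,6)@(1, 13): e=[0,-70,182] → .  [on edge]
  covered (12 px):
    X X X X X X . . . .
    . X X X X . . . . .
    . . X X . . . . . .
    . . . . . . . . . .
    . . . . . . . . . .
    . . . . . . . . . .
    . . . . . . . . . .
    . . . . . . . . . .
    . . . . . . . . . .
T1:
  2·area = 188  (B↔C swapped to make it positive)
  edge (4, 16)→(0, 4): d=(-4,-12) top-left  bias=+0
  edge (0, 4)→(17, 8): d=(17,4) right/bottom  bias=-1
  edge (17, 8)→(4, 16): d=(-13,8) right/bottom  bias=-1
    (0,2)@(1, 5): e=[8,13,167] → X
    (1,2)@(3, 5): e=[32,5,151] → X
    (2,2)@(5, 5): e=[56,-3,135] → .
    (0,3)@(1, 7): e=[0,47,141] → X  [on edge]
    (2,3)@(5, 7): e=[48,31,109] → X
    (3,3)@(7, 7): e=[72,23,93] → X
    (4,3)@(9, 7): e=[96,15,77] → X
    (5,3)@(11, 7): e=[120,7,61] → X
    (6,3)@(13, 7): e=[144,-1,45] → .
    (0,4)@(1, 9): e=[-8,81,115] → .
    (1,4)@(3, 9): e=[16,73,99] → X
    (6,4)@(13, 9): e=[136,33,19] → X
    (1,6)@(3, 13): e=[0,141,47] → X  [on edge]
  covered (24 px):
    . . . . . . . . . .
    . . . . . . . . . .
    X X . . . . . . . .
    X X X X X X . . . .
    . X X X X X X X . .
    . X X X X X . . . .
    . X X X . . . . . .
    . . X . . . . . . .
    . . . . . . . . . .
T2:
  degenerate (2·area = 0) — covers nothing
T3:
  2·area = 4
  edge (18, 14)→(16, 14): d=(-2,0) right/bottom  bias=-1
  edge (16, 14)→(14, 12): d=(-2,-2) top-left  bias=+0
  edge (14, 12)→(18, 14): d=(4,2) right/bottom  bias=-1
    (1,0)@(3, 1): e=[26,0,-22] → .  [on edge]
    (2,1)@(5, 3): e=[22,0,-18] → .  [on edge]
    (3,2)@(7, 5): e=[18,0,-14] → .  [on edge]
    (4,3)@(9, 7): e=[14,0,-10] → .  [on edge]
    (5,4)@(11, 9): e=[10,0,-6] → .  [on edge]
    (6,5)@(13, 11): e=[6,0,-2] → .  [on edge]
    (7,6)@(15, 13): e=[2,0,2] → X  [on edge]
    (8,6)@(17, 13): e=[2,4,-2] → .
    (7,7)@(15, 15): e=[-2,-4,10] → .
    (8,7)@(17, 15): e=[-2,0,6] → .  [on edge]
    (9,8)@(19, 17): e=[-6,0,10] → .  [on edge]
  covered (1 px):
    . . . . . . . . . .
    . . . . . . . . . .
    . . . . . . . . . .
    . . . . . . . . . .
    . . . . . . . . . .
    . . . . . . . . . .
    . . . . . . . X . .
    . . . . . . . . . .
    . . . . . . . . . .
T4:
  2·area = 16  (B↔C swapped to make it positive)
  edge (6, 6)→(10, 8): d=(4,2) right/bottom  bias=-1
  edge (10, 8)→(0, 7): d=(-10,-1) top-left  bias=+0
  edge (0, 7)→(6, 6): d=(6,-1) top-left  bias=+0
    (0,3)@(1, 7): e=[14,1,1] → X
    (1,3)@(3, 7): e=[10,3,3] → X
    (2,3)@(5, 7): e=[6,5,5] → X
    (3,3)@(7, 7): e=[2,7,7] → X
    (4,3)@(9, 7): e=[-2,9,9] → .
    (0,4)@(1, 9): e=[22,-19,13] → .
    (1,4)@(3, 9): e=[18,-17,15] → .
    (2,4)@(5, 9): e=[14,-15,17] → .
    (3,4)@(7, 9): e=[10,-13,19] → .
  covered (4 px):
    . . . . . . . . . .
    . . . . . . . . . .
    . . . . . . . . . .
    X X X X . . . . . .
    . . . . . . . . . .
    . . . . . . . . . .
    . . . . . . . . . .
    . . . . . . . . . .
    . . . . . . . . . .

Z-buffer (winner per pixel, '.' = empty):
  0 0 0 0 0 0 . . . .
  . 0 0 0 0 . . . . .
  1 1 0 0 . . . . . .
  4 4 4 4 1 1 . . . .
  . 1 1 1 1 1 1 1 . .
  . 1 1 1 1 1 . . . .
  . 1 1 1 . . . 3 . .
  . . 1 . . . . . . .
  . . . . . . . . . .

Final: 0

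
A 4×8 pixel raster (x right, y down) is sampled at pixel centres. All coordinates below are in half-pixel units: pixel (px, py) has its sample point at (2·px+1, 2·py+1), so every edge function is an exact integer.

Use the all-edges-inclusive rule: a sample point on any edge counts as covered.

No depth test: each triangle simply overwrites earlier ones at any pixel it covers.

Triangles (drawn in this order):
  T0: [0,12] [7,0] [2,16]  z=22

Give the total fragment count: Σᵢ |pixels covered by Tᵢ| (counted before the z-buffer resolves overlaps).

T0:
  2·area = 52
  edge (0, 12)→(7, 0): d=(7,-12) inclusive
  edge (7, 0)→(2, 16): d=(-5,16) inclusive
  edge (2, 16)→(0, 12): d=(-2,-4) inclusive
    (2,2)@(5, 5): e=[11,7,34] → #
    (3,2)@(7, 5): e=[35,-25,42] → ·
    (1,3)@(3, 7): e=[1,29,22] → #
    (2,3)@(5, 7): e=[25,-3,30] → ·
    (1,4)@(3, 9): e=[15,19,18] → #
    (2,4)@(5, 9): e=[39,-13,26] → ·
    (0,5)@(1, 11): e=[5,41,6] → #
    (2,5)@(5, 11): e=[53,-23,22] → ·
    (0,6)@(1, 13): e=[19,31,2] → #
    (1,6)@(3, 13): e=[43,-1,10] → ·
    (0,7)@(1, 15): e=[33,21,-2] → ·
  covered (6 px):
    · · · ·
    · · · ·
    · · # ·
    · # · ·
    · # · ·
    # # · ·
    # · · ·
    · · · ·

Answer: 6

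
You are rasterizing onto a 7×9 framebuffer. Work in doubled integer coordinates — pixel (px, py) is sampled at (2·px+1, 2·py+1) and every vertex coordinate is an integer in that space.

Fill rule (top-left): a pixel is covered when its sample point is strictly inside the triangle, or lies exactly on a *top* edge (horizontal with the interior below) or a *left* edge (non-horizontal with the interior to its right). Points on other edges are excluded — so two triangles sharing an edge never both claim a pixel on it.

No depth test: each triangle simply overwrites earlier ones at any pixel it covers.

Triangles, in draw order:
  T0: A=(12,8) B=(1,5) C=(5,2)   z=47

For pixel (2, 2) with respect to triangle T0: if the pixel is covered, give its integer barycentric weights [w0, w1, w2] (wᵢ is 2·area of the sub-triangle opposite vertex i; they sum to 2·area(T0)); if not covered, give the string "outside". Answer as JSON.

T0:
  2·area = 45
  edge (12, 8)→(1, 5): d=(-11,-3) top-left  bias=+0
  edge (1, 5)→(5, 2): d=(4,-3) top-left  bias=+0
  edge (5, 2)→(12, 8): d=(7,6) right/bottom  bias=-1
    (2,1)@(5, 3): e=[34,4,7] → █
    (3,1)@(7, 3): e=[40,10,-5] → ·
    (0,2)@(1, 5): e=[0,0,45] → █  [on edge]
    (1,2)@(3, 5): e=[6,6,33] → █
    (3,2)@(7, 5): e=[18,18,9] → █
    (4,2)@(9, 5): e=[24,24,-3] → ·
    (0,3)@(1, 7): e=[-22,8,59] → ·
    (1,3)@(3, 7): e=[-16,14,47] → ·
    (2,3)@(5, 7): e=[-10,20,35] → ·
    (3,3)@(7, 7): e=[-4,26,23] → ·
    (4,3)@(9, 7): e=[2,32,11] → █
    (5,3)@(11, 7): e=[8,38,-1] → ·
  covered (6 px):
    · · · · · · ·
    · · █ · · · ·
    █ █ █ █ · · ·
    · · · · █ · ·
    · · · · · · ·
    · · · · · · ·
    · · · · · · ·
    · · · · · · ·
    · · · · · · ·

Result: [12,21,12]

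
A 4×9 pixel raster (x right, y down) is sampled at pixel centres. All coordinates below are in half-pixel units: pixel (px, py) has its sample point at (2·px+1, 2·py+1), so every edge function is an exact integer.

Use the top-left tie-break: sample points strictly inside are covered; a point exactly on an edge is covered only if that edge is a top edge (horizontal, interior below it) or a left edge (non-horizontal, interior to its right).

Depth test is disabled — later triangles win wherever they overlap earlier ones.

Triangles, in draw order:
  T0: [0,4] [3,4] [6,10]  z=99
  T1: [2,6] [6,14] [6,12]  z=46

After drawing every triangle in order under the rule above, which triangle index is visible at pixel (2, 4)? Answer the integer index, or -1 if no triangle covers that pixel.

T0:
  2·area = 18
  edge (0, 4)→(3, 4): d=(3,0) top-left  bias=+0
  edge (3, 4)→(6, 10): d=(3,6) right/bottom  bias=-1
  edge (6, 10)→(0, 4): d=(-6,-6) top-left  bias=+0
    (0,2)@(1, 5): e=[3,15,0] → █  [on edge]
    (1,2)@(3, 5): e=[3,3,12] → █
    (2,2)@(5, 5): e=[3,-9,24] → ·
    (0,3)@(1, 7): e=[9,21,-12] → ·
    (1,3)@(3, 7): e=[9,9,0] → █  [on edge]
    (2,3)@(5, 7): e=[9,-3,12] → ·
    (1,4)@(3, 9): e=[15,15,-12] → ·
    (2,4)@(5, 9): e=[15,3,0] → █  [on edge]
    (3,4)@(7, 9): e=[15,-9,12] → ·
    (2,5)@(5, 11): e=[21,9,-12] → ·
    (3,5)@(7, 11): e=[21,-3,0] → ·  [on edge]
  covered (4 px):
    · · · ·
    · · · ·
    █ █ · ·
    · █ · ·
    · · █ ·
    · · · ·
    · · · ·
    · · · ·
    · · · ·
T1:
  2·area = 8  (B↔C swapped to make it positive)
  edge (2, 6)→(6, 12): d=(4,6) right/bottom  bias=-1
  edge (6, 12)→(6, 14): d=(0,2) right/bottom  bias=-1
  edge (6, 14)→(2, 6): d=(-4,-8) top-left  bias=+0
    (2,5)@(5, 11): e=[2,2,4] → █
    (3,5)@(7, 11): e=[-10,-2,20] → ·
    (2,6)@(5, 13): e=[10,2,-4] → ·
  covered (1 px):
    · · · ·
    · · · ·
    · · · ·
    · · · ·
    · · · ·
    · · █ ·
    · · · ·
    · · · ·
    · · · ·

Z-buffer (winner per pixel, '.' = empty):
  . . . .
  . . . .
  0 0 . .
  . 0 . .
  . . 0 .
  . . 1 .
  . . . .
  . . . .
  . . . .

Result: 0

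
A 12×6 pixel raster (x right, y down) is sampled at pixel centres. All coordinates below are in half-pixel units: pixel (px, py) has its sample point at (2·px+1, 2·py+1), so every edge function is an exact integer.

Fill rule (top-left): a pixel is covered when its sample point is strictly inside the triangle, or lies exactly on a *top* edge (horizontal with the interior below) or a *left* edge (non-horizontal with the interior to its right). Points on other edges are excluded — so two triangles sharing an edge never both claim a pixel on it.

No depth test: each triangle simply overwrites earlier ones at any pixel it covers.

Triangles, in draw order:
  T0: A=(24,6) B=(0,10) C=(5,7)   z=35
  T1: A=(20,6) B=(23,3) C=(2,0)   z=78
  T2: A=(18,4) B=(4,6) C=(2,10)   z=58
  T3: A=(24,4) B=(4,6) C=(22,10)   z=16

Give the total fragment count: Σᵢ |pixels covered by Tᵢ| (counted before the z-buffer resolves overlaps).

T0:
  2·area = 52
  edge (24, 6)→(0, 10): d=(-24,4) right/bottom  bias=-1
  edge (0, 10)→(5, 7): d=(5,-3) top-left  bias=+0
  edge (5, 7)→(24, 6): d=(19,-1) top-left  bias=+0
    (7,0)@(15, 1): e=[156,0,-104] → .  [on edge]
    (2,3)@(5, 7): e=[52,0,0] → X  [on edge]
    (3,3)@(7, 7): e=[44,6,2] → X
    (4,3)@(9, 7): e=[36,12,4] → X
    (5,3)@(11, 7): e=[28,18,6] → X
    (6,3)@(13, 7): e=[20,24,8] → X
    (7,3)@(15, 7): e=[12,30,10] → X
    (8,3)@(17, 7): e=[4,36,12] → X
    (9,3)@(19, 7): e=[-4,42,14] → .
    (1,4)@(3, 9): e=[12,4,36] → X
    (3,4)@(7, 9): e=[-4,16,40] → .
    (4,4)@(9, 9): e=[-12,22,42] → .
  covered (9 px):
    . . . . . . . . . . . .
    . . . . . . . . . . . .
    . . . . . . . . . . . .
    . . X X X X X X X . . .
    . X X . . . . . . . . .
    . . . . . . . . . . . .
T1:
  2·area = 72  (B↔C swapped to make it positive)
  edge (20, 6)→(2, 0): d=(-18,-6) top-left  bias=+0
  edge (2, 0)→(23, 3): d=(21,3) right/bottom  bias=-1
  edge (23, 3)→(20, 6): d=(-3,3) right/bottom  bias=-1
    (2,0)@(5, 1): e=[0,12,60] → X  [on edge]
    (3,0)@(7, 1): e=[12,6,54] → X
    (4,0)@(9, 1): e=[24,0,48] → .  [on edge]
    (2,1)@(5, 3): e=[-36,54,54] → .
    (3,1)@(7, 3): e=[-24,48,48] → .
    (5,1)@(11, 3): e=[0,36,36] → X  [on edge]
    (6,1)@(13, 3): e=[12,30,30] → X
    (7,1)@(15, 3): e=[24,24,24] → X
    (8,1)@(17, 3): e=[36,18,18] → X
    (9,1)@(19, 3): e=[48,12,12] → X
    (10,1)@(21, 3): e=[60,6,6] → X
    (11,1)@(23, 3): e=[72,0,0] → .  [on edge]
    (8,2)@(17, 5): e=[0,60,12] → X  [on edge]
    (10,2)@(21, 5): e=[24,48,0] → .  [on edge]
    (9,3)@(19, 7): e=[-24,96,0] → .  [on edge]
    (11,3)@(23, 7): e=[0,84,-12] → .  [on edge]
    (8,4)@(17, 9): e=[-72,144,0] → .  [on edge]
    (7,5)@(15, 11): e=[-120,192,0] → .  [on edge]
  covered (10 px):
    . . X X . . . . . . . .
    . . . . . X X X X X X .
    . . . . . . . . X X . .
    . . . . . . . . . . . .
    . . . . . . . . . . . .
    . . . . . . . . . . . .
T2:
  2·area = 52  (B↔C swapped to make it positive)
  edge (18, 4)→(2, 10): d=(-16,6) right/bottom  bias=-1
  edge (2, 10)→(4, 6): d=(2,-4) top-left  bias=+0
  edge (4, 6)→(18, 4): d=(14,-2) top-left  bias=+0
    (5,2)@(11, 5): e=[26,26,0] → X  [on edge]
    (6,2)@(13, 5): e=[14,34,4] → X
    (7,2)@(15, 5): e=[2,42,8] → X
    (8,2)@(17, 5): e=[-10,50,12] → .
    (2,3)@(5, 7): e=[30,6,16] → X
    (3,3)@(7, 7): e=[18,14,20] → X
    (4,3)@(9, 7): e=[6,22,24] → X
    (5,3)@(11, 7): e=[-6,30,28] → .
    (6,3)@(13, 7): e=[-18,38,32] → .
    (7,3)@(15, 7): e=[-30,46,36] → .
    (1,4)@(3, 9): e=[10,2,40] → X
    (2,4)@(5, 9): e=[-2,10,44] → .
  covered (7 px):
    . . . . . . . . . . . .
    . . . . . . . . . . . .
    . . . . . X X X . . . .
    . . X X X . . . . . . .
    . X . . . . . . . . . .
    . . . . . . . . . . . .
T3:
  2·area = 116  (B↔C swapped to make it positive)
  edge (24, 4)→(22, 10): d=(-2,6) right/bottom  bias=-1
  edge (22, 10)→(4, 6): d=(-18,-4) top-left  bias=+0
  edge (4, 6)→(24, 4): d=(20,-2) top-left  bias=+0
    (7,2)@(15, 5): e=[52,62,2] → X
    (8,2)@(17, 5): e=[40,70,6] → X
    (9,2)@(19, 5): e=[28,78,10] → X
    (10,2)@(21, 5): e=[16,86,14] → X
    (11,2)@(23, 5): e=[4,94,18] → X
    (4,3)@(9, 7): e=[84,2,30] → X
    (5,3)@(11, 7): e=[72,10,34] → X
    (6,3)@(13, 7): e=[60,18,38] → X
    (11,3)@(23, 7): e=[0,58,58] → .  [on edge]
    (4,4)@(9, 9): e=[80,-34,70] → .
    (5,4)@(11, 9): e=[68,-26,74] → .
    (6,4)@(13, 9): e=[56,-18,78] → .
  covered (14 px):
    . . . . . . . . . . . .
    . . . . . . . . . . . .
    . . . . . . . X X X X X
    . . . . X X X X X X X .
    . . . . . . . . . X X .
    . . . . . . . . . . . .

Result: 40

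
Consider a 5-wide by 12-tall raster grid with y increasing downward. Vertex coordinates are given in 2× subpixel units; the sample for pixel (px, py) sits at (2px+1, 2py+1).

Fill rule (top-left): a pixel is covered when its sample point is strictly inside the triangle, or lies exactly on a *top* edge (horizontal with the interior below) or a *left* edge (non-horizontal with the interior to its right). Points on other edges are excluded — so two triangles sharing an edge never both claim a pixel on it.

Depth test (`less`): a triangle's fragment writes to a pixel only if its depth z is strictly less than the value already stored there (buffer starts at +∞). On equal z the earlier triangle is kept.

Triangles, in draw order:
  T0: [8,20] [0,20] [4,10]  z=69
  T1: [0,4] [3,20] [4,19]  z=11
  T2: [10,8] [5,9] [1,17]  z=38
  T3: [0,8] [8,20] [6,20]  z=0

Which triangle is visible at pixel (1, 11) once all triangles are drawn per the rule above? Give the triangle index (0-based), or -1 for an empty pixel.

T0:
  2·area = 80
  edge (8, 20)→(0, 20): d=(-8,0) right/bottom  bias=-1
  edge (0, 20)→(4, 10): d=(4,-10) top-left  bias=+0
  edge (4, 10)→(8, 20): d=(4,10) right/bottom  bias=-1
    (1,6)@(3, 13): e=[56,2,22] → █
    (2,6)@(5, 13): e=[56,22,2] → █
    (3,6)@(7, 13): e=[56,42,-18] → ·
    (1,7)@(3, 15): e=[40,10,30] → █
    (3,7)@(7, 15): e=[40,50,-10] → ·
    (1,8)@(3, 17): e=[24,18,38] → █
    (3,8)@(7, 17): e=[24,58,-2] → ·
    (0,9)@(1, 19): e=[8,6,66] → █
    (3,9)@(7, 19): e=[8,66,6] → █
    (4,9)@(9, 19): e=[8,86,-14] → ·
    (0,10)@(1, 21): e=[-8,14,74] → ·
    (1,10)@(3, 21): e=[-8,34,54] → ·
  covered (10 px):
    · · · · ·
    · · · · ·
    · · · · ·
    · · · · ·
    · · · · ·
    · · · · ·
    · █ █ · ·
    · █ █ · ·
    · █ █ · ·
    █ █ █ █ ·
    · · · · ·
    · · · · ·
T1:
  2·area = 19  (B↔C swapped to make it positive)
  edge (0, 4)→(4, 19): d=(4,15) right/bottom  bias=-1
  edge (4, 19)→(3, 20): d=(-1,1) right/bottom  bias=-1
  edge (3, 20)→(0, 4): d=(-3,-16) top-left  bias=+0
    (0,4)@(1, 9): e=[5,13,1] → █
    (1,4)@(3, 9): e=[-25,11,33] → ·
    (0,5)@(1, 11): e=[13,11,-5] → ·
    (1,8)@(3, 17): e=[7,3,9] → █
    (2,8)@(5, 17): e=[-23,1,41] → ·
    (1,9)@(3, 19): e=[15,1,3] → █
    (2,9)@(5, 19): e=[-15,-1,35] → ·
    (1,10)@(3, 21): e=[23,-1,-3] → ·
  covered (3 px):
    · · · · ·
    · · · · ·
    · · · · ·
    · · · · ·
    █ · · · ·
    · · · · ·
    · · · · ·
    · · · · ·
    · █ · · ·
    · █ · · ·
    · · · · ·
    · · · · ·
T2:
  2·area = 36  (B↔C swapped to make it positive)
  edge (10, 8)→(1, 17): d=(-9,9) right/bottom  bias=-1
  edge (1, 17)→(5, 9): d=(4,-8) top-left  bias=+0
  edge (5, 9)→(10, 8): d=(5,-1) top-left  bias=+0
    (4,0)@(9, 1): e=[72,0,-36] → ·  [on edge]
    (3,2)@(7, 5): e=[54,0,-18] → ·  [on edge]
    (2,4)@(5, 9): e=[36,0,0] → █  [on edge]
    (3,4)@(7, 9): e=[18,16,2] → █
    (4,4)@(9, 9): e=[0,32,4] → ·  [on edge]
    (2,5)@(5, 11): e=[18,8,10] → █
    (3,5)@(7, 11): e=[0,24,12] → ·  [on edge]
    (1,6)@(3, 13): e=[18,0,18] → █  [on edge]
    (2,6)@(5, 13): e=[0,16,20] → ·  [on edge]
    (1,7)@(3, 15): e=[0,8,28] → ·  [on edge]
    (0,8)@(1, 17): e=[0,0,36] → ·  [on edge]
  covered (4 px):
    · · · · ·
    · · · · ·
    · · · · ·
    · · · · ·
    · · █ █ ·
    · · █ · ·
    · █ · · ·
    · · · · ·
    · · · · ·
    · · · · ·
    · · · · ·
    · · · · ·
T3:
  2·area = 24
  edge (0, 8)→(8, 20): d=(8,12) right/bottom  bias=-1
  edge (8, 20)→(6, 20): d=(-2,0) right/bottom  bias=-1
  edge (6, 20)→(0, 8): d=(-6,-12) top-left  bias=+0
    (1,6)@(3, 13): e=[4,14,6] → █
    (2,6)@(5, 13): e=[-20,14,30] → ·
    (1,7)@(3, 15): e=[20,10,-6] → ·
    (2,8)@(5, 17): e=[12,6,6] → █
    (3,8)@(7, 17): e=[-12,6,30] → ·
    (2,9)@(5, 19): e=[28,2,-6] → ·
    (3,9)@(7, 19): e=[4,2,18] → █
    (4,9)@(9, 19): e=[-20,2,42] → ·
    (3,10)@(7, 21): e=[20,-2,6] → ·
  covered (3 px):
    · · · · ·
    · · · · ·
    · · · · ·
    · · · · ·
    · · · · ·
    · · · · ·
    · █ · · ·
    · · · · ·
    · · █ · ·
    · · · █ ·
    · · · · ·
    · · · · ·

Z-buffer (winner per pixel, '.' = empty):
  . . . . .
  . . . . .
  . . . . .
  . . . . .
  1 . 2 2 .
  . . 2 . .
  . 3 0 . .
  . 0 0 . .
  . 1 3 . .
  0 1 0 3 .
  . . . . .
  . . . . .

Final: -1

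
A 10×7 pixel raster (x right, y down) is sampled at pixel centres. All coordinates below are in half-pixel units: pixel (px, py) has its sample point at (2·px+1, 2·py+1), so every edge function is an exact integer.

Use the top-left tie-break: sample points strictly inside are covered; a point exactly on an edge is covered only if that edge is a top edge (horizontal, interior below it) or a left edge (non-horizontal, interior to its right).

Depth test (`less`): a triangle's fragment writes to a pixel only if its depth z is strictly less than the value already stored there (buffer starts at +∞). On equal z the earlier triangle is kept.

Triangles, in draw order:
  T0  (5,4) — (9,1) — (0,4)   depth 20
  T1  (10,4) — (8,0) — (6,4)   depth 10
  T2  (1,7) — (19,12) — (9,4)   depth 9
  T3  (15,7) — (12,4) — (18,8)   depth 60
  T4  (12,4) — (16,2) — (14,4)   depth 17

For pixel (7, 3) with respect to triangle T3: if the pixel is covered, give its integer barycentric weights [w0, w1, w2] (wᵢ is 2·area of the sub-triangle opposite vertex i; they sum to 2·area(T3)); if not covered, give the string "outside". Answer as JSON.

T0:
  2·area = 15  (B↔C swapped to make it positive)
  edge (5, 4)→(0, 4): d=(-5,0) right/bottom  bias=-1
  edge (0, 4)→(9, 1): d=(9,-3) top-left  bias=+0
  edge (9, 1)→(5, 4): d=(-4,3) right/bottom  bias=-1
    (4,0)@(9, 1): e=[15,0,0] → ·  [on edge]
    (1,1)@(3, 3): e=[5,0,10] → █  [on edge]
    (2,1)@(5, 3): e=[5,6,4] → █
    (3,1)@(7, 3): e=[5,12,-2] → ·
    (1,2)@(3, 5): e=[-5,18,2] → ·
    (2,2)@(5, 5): e=[-5,24,-4] → ·
    (0,3)@(1, 7): e=[-15,30,0] → ·  [on edge]
  covered (2 px):
    · · · · · · · · · ·
    · █ █ · · · · · · ·
    · · · · · · · · · ·
    · · · · · · · · · ·
    · · · · · · · · · ·
    · · · · · · · · · ·
    · · · · · · · · · ·
T1:
  2·area = 16  (B↔C swapped to make it positive)
  edge (10, 4)→(6, 4): d=(-4,0) right/bottom  bias=-1
  edge (6, 4)→(8, 0): d=(2,-4) top-left  bias=+0
  edge (8, 0)→(10, 4): d=(2,4) right/bottom  bias=-1
    (3,1)@(7, 3): e=[4,2,10] → █
    (4,1)@(9, 3): e=[4,10,2] → █
    (5,1)@(11, 3): e=[4,18,-6] → ·
    (3,2)@(7, 5): e=[-4,6,14] → ·
    (4,2)@(9, 5): e=[-4,14,6] → ·
  covered (2 px):
    · · · · · · · · · ·
    · · · █ █ · · · · ·
    · · · · · · · · · ·
    · · · · · · · · · ·
    · · · · · · · · · ·
    · · · · · · · · · ·
    · · · · · · · · · ·
T2:
  2·area = 94  (B↔C swapped to make it positive)
  edge (1, 7)→(9, 4): d=(8,-3) top-left  bias=+0
  edge (9, 4)→(19, 12): d=(10,8) right/bottom  bias=-1
  edge (19, 12)→(1, 7): d=(-18,-5) top-left  bias=+0
    (8,0)@(17, 1): e=[0,-94,188] → ·  [on edge]
    (3,2)@(7, 5): e=[2,26,66] → █
    (4,2)@(9, 5): e=[8,10,76] → █
    (5,2)@(11, 5): e=[14,-6,86] → ·
    (0,3)@(1, 7): e=[0,94,0] → █  [on edge]
    (1,3)@(3, 7): e=[6,78,10] → █
    (2,3)@(5, 7): e=[12,62,20] → █
    (5,3)@(11, 7): e=[30,14,50] → █
    (6,3)@(13, 7): e=[36,-2,60] → ·
    (0,4)@(1, 9): e=[16,114,-36] → ·
    (1,4)@(3, 9): e=[22,98,-26] → ·
    (2,4)@(5, 9): e=[28,82,-16] → ·
  covered (13 px):
    · · · · · · · · · ·
    · · · · · · · · · ·
    · · · █ █ · · · · ·
    █ █ █ █ █ █ · · · ·
    · · · · █ █ █ █ · ·
    · · · · · · · · █ ·
    · · · · · · · · · ·
T3:
  2·area = 6
  edge (15, 7)→(12, 4): d=(-3,-3) top-left  bias=+0
  edge (12, 4)→(18, 8): d=(6,4) right/bottom  bias=-1
  edge (18, 8)→(15, 7): d=(-3,-1) top-left  bias=+0
    (4,0)@(9, 1): e=[0,-6,12] → ·  [on edge]
    (1,1)@(3, 3): e=[-24,30,0] → ·  [on edge]
    (5,1)@(11, 3): e=[0,-2,8] → ·  [on edge]
    (4,2)@(9, 5): e=[-12,18,0] → ·  [on edge]
    (6,2)@(13, 5): e=[0,2,4] → █  [on edge]
    (7,2)@(15, 5): e=[6,-6,6] → ·
    (6,3)@(13, 7): e=[-6,14,-2] → ·
    (7,3)@(15, 7): e=[0,6,0] → █  [on edge]
    (8,3)@(17, 7): e=[6,-2,2] → ·
    (7,4)@(15, 9): e=[-6,18,-6] → ·
    (8,4)@(17, 9): e=[0,10,-4] → ·  [on edge]
    (9,5)@(19, 11): e=[0,14,-8] → ·  [on edge]
  covered (2 px):
    · · · · · · · · · ·
    · · · · · · · · · ·
    · · · · · · █ · · ·
    · · · · · · · █ · ·
    · · · · · · · · · ·
    · · · · · · · · · ·
    · · · · · · · · · ·
T4:
  2·area = 4
  edge (12, 4)→(16, 2): d=(4,-2) top-left  bias=+0
  edge (16, 2)→(14, 4): d=(-2,2) right/bottom  bias=-1
  edge (14, 4)→(12, 4): d=(-2,0) right/bottom  bias=-1
    (8,0)@(17, 1): e=[-2,0,6] → ·  [on edge]
    (7,1)@(15, 3): e=[2,0,2] → ·  [on edge]
    (6,2)@(13, 5): e=[6,0,-2] → ·  [on edge]
    (5,3)@(11, 7): e=[10,0,-6] → ·  [on edge]
    (4,4)@(9, 9): e=[14,0,-10] → ·  [on edge]
    (3,5)@(7, 11): e=[18,0,-14] → ·  [on edge]
    (2,6)@(5, 13): e=[22,0,-18] → ·  [on edge]
  covered (0 px):
    · · · · · · · · · ·
    · · · · · · · · · ·
    · · · · · · · · · ·
    · · · · · · · · · ·
    · · · · · · · · · ·
    · · · · · · · · · ·
    · · · · · · · · · ·

Result: [6,0,0]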